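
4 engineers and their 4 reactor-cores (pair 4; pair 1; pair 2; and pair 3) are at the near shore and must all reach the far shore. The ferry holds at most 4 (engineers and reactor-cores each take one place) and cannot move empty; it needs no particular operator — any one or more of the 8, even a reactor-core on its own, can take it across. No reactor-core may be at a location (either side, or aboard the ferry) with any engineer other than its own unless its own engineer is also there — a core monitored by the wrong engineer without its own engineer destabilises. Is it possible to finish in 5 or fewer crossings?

Yes — this plan uses 5 crossings (≤ 5):
1. engineer 4 and reactor-core 4 cross → the far shore.
2. engineer 4 crosses ← the near shore.
3. engineer 1, engineer 2, engineer 3, and engineer 4 cross → the far shore.
4. reactor-core 4 crosses ← the near shore.
5. reactor-core 1, reactor-core 2, reactor-core 3, and reactor-core 4 cross → the far shore.

Yes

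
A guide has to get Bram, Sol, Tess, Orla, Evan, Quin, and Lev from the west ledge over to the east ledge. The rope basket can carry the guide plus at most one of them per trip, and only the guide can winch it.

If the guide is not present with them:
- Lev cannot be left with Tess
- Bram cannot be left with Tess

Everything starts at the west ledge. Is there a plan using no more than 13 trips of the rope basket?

No

Counting alone: the guide can take at most 1 across per trip to the east ledge, so moving all 7 needs at least 7 loaded trips out, with a return between consecutive ones — at least 13 crossings.
The safety rule pushes this higher. Following every safe sequence of crossings, the most of the 7 that can be at the east ledge as the rope basket arrives there on crossing 13 is 6 — never all 7.
So the move cannot be finished within 13 crossings. (The shortest complete plan takes 15:)
1. Guide goes to the east ledge with Tess.  [the west ledge: Bram, Evan, Lev, Orla, Quin, Sol | the east ledge: Tess]
2. Guide goes back to the west ledge alone.  [the west ledge: Bram, Evan, Lev, Orla, Quin, Sol | the east ledge: Tess]
3. Guide goes to the east ledge with Bram.  [the west ledge: Evan, Lev, Orla, Quin, Sol | the east ledge: Bram, Tess]
4. Guide goes back to the west ledge with Tess.  [the west ledge: Evan, Lev, Orla, Quin, Sol, Tess | the east ledge: Bram]
5. Guide goes to the east ledge with Lev.  [the west ledge: Evan, Orla, Quin, Sol, Tess | the east ledge: Bram, Lev]
6. Guide goes back to the west ledge alone.  [the west ledge: Evan, Orla, Quin, Sol, Tess | the east ledge: Bram, Lev]
7. Guide goes to the east ledge with Sol.  [the west ledge: Evan, Orla, Quin, Tess | the east ledge: Bram, Lev, Sol]
8. Guide goes back to the west ledge alone.  [the west ledge: Evan, Orla, Quin, Tess | the east ledge: Bram, Lev, Sol]
9. Guide goes to the east ledge with Orla.  [the west ledge: Evan, Quin, Tess | the east ledge: Bram, Lev, Orla, Sol]
10. Guide goes back to the west ledge alone.  [the west ledge: Evan, Quin, Tess | the east ledge: Bram, Lev, Orla, Sol]
11. Guide goes to the east ledge with Evan.  [the west ledge: Quin, Tess | the east ledge: Bram, Evan, Lev, Orla, Sol]
12. Guide goes back to the west ledge alone.  [the west ledge: Quin, Tess | the east ledge: Bram, Evan, Lev, Orla, Sol]
13. Guide goes to the east ledge with Quin.  [the west ledge: Tess | the east ledge: Bram, Evan, Lev, Orla, Quin, Sol]
14. Guide goes back to the west ledge alone.  [the west ledge: Tess | the east ledge: Bram, Evan, Lev, Orla, Quin, Sol]
15. Guide goes to the east ledge with Tess.  [the west ledge: — | the east ledge: Bram, Evan, Lev, Orla, Quin, Sol, Tess]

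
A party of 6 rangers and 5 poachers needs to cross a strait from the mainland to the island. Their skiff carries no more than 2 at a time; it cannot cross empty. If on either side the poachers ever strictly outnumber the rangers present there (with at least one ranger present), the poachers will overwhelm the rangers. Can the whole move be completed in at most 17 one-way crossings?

Counting alone: each trip to the island takes at most 2 across and each return brings at least 1 back, so after t trips out (and t−1 returns) at most 2t − (t−1) of the 11 are across; that first reaches 11 at t = 10, so at least 19 crossings are needed.
Since 17 < 19, 17 crossings cannot be enough. (The shortest complete plan in fact takes 19:)
1. 2 poachers → the island.  (the mainland: 6R 3P; the island: 0R 2P)
2. 1 poacher ← the mainland.  (the mainland: 6R 4P; the island: 0R 1P)
3. 2 poachers → the island.  (the mainland: 6R 2P; the island: 0R 3P)
4. 1 poacher ← the mainland.  (the mainland: 6R 3P; the island: 0R 2P)
5. 2 rangers → the island.  (the mainland: 4R 3P; the island: 2R 2P)
6. 1 poacher ← the mainland.  (the mainland: 4R 4P; the island: 2R 1P)
7. 1 ranger and 1 poacher → the island.  (the mainland: 3R 3P; the island: 3R 2P)
8. 1 ranger ← the mainland.  (the mainland: 4R 3P; the island: 2R 2P)
9. 1 ranger and 1 poacher → the island.  (the mainland: 3R 2P; the island: 3R 3P)
10. 1 poacher ← the mainland.  (the mainland: 3R 3P; the island: 3R 2P)
11. 1 ranger and 1 poacher → the island.  (the mainland: 2R 2P; the island: 4R 3P)
12. 1 ranger ← the mainland.  (the mainland: 3R 2P; the island: 3R 3P)
13. 1 ranger and 1 poacher → the island.  (the mainland: 2R 1P; the island: 4R 4P)
14. 1 poacher ← the mainland.  (the mainland: 2R 2P; the island: 4R 3P)
15. 1 ranger and 1 poacher → the island.  (the mainland: 1R 1P; the island: 5R 4P)
16. 1 ranger ← the mainland.  (the mainland: 2R 1P; the island: 4R 4P)
17. 1 ranger and 1 poacher → the island.  (the mainland: 1R 0P; the island: 5R 5P)
18. 1 poacher ← the mainland.  (the mainland: 1R 1P; the island: 5R 4P)
19. 1 ranger and 1 poacher → the island.  (the mainland: 0R 0P; the island: 6R 5P)

No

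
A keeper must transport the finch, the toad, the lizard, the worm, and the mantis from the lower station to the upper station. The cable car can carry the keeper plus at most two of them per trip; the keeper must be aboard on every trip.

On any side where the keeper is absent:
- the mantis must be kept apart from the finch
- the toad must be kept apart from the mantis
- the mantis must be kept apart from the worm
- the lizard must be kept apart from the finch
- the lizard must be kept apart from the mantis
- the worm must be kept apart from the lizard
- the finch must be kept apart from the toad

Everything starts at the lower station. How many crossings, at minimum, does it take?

Whatever the first load, the items left behind include a forbidden pair without the keeper. No opening move is safe, so no plan exists.

impossible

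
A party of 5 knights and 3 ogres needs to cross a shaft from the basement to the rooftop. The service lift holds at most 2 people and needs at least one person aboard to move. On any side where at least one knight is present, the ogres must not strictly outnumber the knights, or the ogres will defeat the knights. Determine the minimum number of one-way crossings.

Counting alone: each trip to the rooftop takes at most 2 across and each return brings at least 1 back, so after t trips out (and t−1 returns) at most 2t − (t−1) of the 8 are across; that first reaches 8 at t = 7, so at least 13 crossings are needed.
The plan below uses exactly 13 crossings, so it is optimal:
1. 2 ogres → the rooftop.  (the basement: 5K 1O; the rooftop: 0K 2O)
2. 1 ogre ← the basement.  (the basement: 5K 2O; the rooftop: 0K 1O)
3. 2 ogres → the rooftop.  (the basement: 5K 0O; the rooftop: 0K 3O)
4. 1 ogre ← the basement.  (the basement: 5K 1O; the rooftop: 0K 2O)
5. 2 knights → the rooftop.  (the basement: 3K 1O; the rooftop: 2K 2O)
6. 1 ogre ← the basement.  (the basement: 3K 2O; the rooftop: 2K 1O)
7. 1 knight and 1 ogre → the rooftop.  (the basement: 2K 1O; the rooftop: 3K 2O)
8. 1 ogre ← the basement.  (the basement: 2K 2O; the rooftop: 3K 1O)
9. 2 ogres → the rooftop.  (the basement: 2K 0O; the rooftop: 3K 3O)
10. 1 ogre ← the basement.  (the basement: 2K 1O; the rooftop: 3K 2O)
11. 1 knight and 1 ogre → the rooftop.  (the basement: 1K 0O; the rooftop: 4K 3O)
12. 1 ogre ← the basement.  (the basement: 1K 1O; the rooftop: 4K 2O)
13. 1 knight and 1 ogre → the rooftop.  (the basement: 0K 0O; the rooftop: 5K 3O)

13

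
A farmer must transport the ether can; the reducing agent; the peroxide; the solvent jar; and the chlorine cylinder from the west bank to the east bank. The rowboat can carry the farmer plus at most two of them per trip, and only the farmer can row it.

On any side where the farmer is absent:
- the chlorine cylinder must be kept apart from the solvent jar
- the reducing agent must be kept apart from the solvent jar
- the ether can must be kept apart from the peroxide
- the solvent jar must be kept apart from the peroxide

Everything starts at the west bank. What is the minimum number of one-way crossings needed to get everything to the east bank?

Counting alone: the farmer can take at most 2 across per trip to the east bank, so moving all 5 needs at least 3 loaded trips out, with a return between consecutive ones — at least 5 crossings.
The plan below uses exactly 5 crossings, so it is optimal:
1. Farmer goes to the east bank with the ether can and the solvent jar.  [the west bank: the chlorine cylinder, the peroxide, the reducing agent | the east bank: the ether can, the solvent jar]
2. Farmer goes back to the west bank alone.  [the west bank: the chlorine cylinder, the peroxide, the reducing agent | the east bank: the ether can, the solvent jar]
3. Farmer goes to the east bank with the chlorine cylinder and the reducing agent.  [the west bank: the peroxide | the east bank: the chlorine cylinder, the ether can, the reducing agent, the solvent jar]
4. Farmer goes back to the west bank with the solvent jar.  [the west bank: the peroxide, the solvent jar | the east bank: the chlorine cylinder, the ether can, the reducing agent]
5. Farmer goes to the east bank with the peroxide and the solvent jar.  [the west bank: — | the east bank: the chlorine cylinder, the ether can, the peroxide, the reducing agent, the solvent jar]

5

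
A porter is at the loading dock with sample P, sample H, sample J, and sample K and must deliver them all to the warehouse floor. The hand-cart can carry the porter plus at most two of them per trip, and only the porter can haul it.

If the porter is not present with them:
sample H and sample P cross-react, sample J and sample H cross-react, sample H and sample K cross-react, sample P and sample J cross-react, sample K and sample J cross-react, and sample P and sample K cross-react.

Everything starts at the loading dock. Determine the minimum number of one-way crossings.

Whatever the first load, the items left behind include a forbidden pair without the porter. No opening move is safe, so no plan exists.

impossible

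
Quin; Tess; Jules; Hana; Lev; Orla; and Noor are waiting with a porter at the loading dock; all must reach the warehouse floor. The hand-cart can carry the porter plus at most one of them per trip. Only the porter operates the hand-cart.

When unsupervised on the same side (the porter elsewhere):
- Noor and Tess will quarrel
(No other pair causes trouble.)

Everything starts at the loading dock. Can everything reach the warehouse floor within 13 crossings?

Yes — this plan uses 13 crossings (≤ 13):
1. Porter goes to the warehouse floor with Tess.  [the loading dock: Hana, Jules, Lev, Noor, Orla, Quin | the warehouse floor: Tess]
2. Porter goes back to the loading dock alone.  [the loading dock: Hana, Jules, Lev, Noor, Orla, Quin | the warehouse floor: Tess]
3. Porter goes to the warehouse floor with Quin.  [the loading dock: Hana, Jules, Lev, Noor, Orla | the warehouse floor: Quin, Tess]
4. Porter goes back to the loading dock alone.  [the loading dock: Hana, Jules, Lev, Noor, Orla | the warehouse floor: Quin, Tess]
5. Porter goes to the warehouse floor with Jules.  [the loading dock: Hana, Lev, Noor, Orla | the warehouse floor: Jules, Quin, Tess]
6. Porter goes back to the loading dock alone.  [the loading dock: Hana, Lev, Noor, Orla | the warehouse floor: Jules, Quin, Tess]
7. Porter goes to the warehouse floor with Hana.  [the loading dock: Lev, Noor, Orla | the warehouse floor: Hana, Jules, Quin, Tess]
8. Porter goes back to the loading dock alone.  [the loading dock: Lev, Noor, Orla | the warehouse floor: Hana, Jules, Quin, Tess]
9. Porter goes to the warehouse floor with Lev.  [the loading dock: Noor, Orla | the warehouse floor: Hana, Jules, Lev, Quin, Tess]
10. Porter goes back to the loading dock alone.  [the loading dock: Noor, Orla | the warehouse floor: Hana, Jules, Lev, Quin, Tess]
11. Porter goes to the warehouse floor with Orla.  [the loading dock: Noor | the warehouse floor: Hana, Jules, Lev, Orla, Quin, Tess]
12. Porter goes back to the loading dock alone.  [the loading dock: Noor | the warehouse floor: Hana, Jules, Lev, Orla, Quin, Tess]
13. Porter goes to the warehouse floor with Noor.  [the loading dock: — | the warehouse floor: Hana, Jules, Lev, Noor, Orla, Quin, Tess]

Yes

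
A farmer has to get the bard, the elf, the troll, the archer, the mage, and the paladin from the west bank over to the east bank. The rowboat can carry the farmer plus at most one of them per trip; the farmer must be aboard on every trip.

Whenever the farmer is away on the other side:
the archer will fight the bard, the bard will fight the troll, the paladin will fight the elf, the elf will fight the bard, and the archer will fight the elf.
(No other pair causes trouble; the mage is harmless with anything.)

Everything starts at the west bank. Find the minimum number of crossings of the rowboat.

impossible

Whatever the first load, the items left behind include a forbidden pair without the farmer. No opening move is safe, so no plan exists.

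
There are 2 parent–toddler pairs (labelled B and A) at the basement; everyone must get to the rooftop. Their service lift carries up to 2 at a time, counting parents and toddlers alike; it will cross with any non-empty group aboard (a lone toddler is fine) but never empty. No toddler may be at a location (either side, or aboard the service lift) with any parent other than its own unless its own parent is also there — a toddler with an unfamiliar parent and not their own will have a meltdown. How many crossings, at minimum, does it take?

5

Counting alone: each trip to the rooftop takes at most 2 across and each return brings at least 1 back, so after t trips out (and t−1 returns) at most 2t − (t−1) of the 4 are across; that first reaches 4 at t = 3, so at least 5 crossings are needed.
The plan below uses exactly 5 crossings, so it is optimal:
1. parent B and toddler B cross → the rooftop.
2. parent B crosses ← the basement.
3. parent A and parent B cross → the rooftop.
4. parent A crosses ← the basement.
5. parent A and toddler A cross → the rooftop.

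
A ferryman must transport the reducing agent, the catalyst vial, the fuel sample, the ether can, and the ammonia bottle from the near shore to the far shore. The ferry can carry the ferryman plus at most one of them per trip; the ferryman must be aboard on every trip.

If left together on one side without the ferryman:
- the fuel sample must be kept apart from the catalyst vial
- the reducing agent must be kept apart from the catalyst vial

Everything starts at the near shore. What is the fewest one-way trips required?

11

Counting alone: the ferryman can take at most 1 across per trip to the far shore, so moving all 5 needs at least 5 loaded trips out, with a return between consecutive ones — at least 9 crossings.
The safety rule pushes this higher. Following every safe sequence of crossings, the most of the 5 that can be at the far shore as the ferry arrives there on crossing 9 is 4 — never all 5.
So no plan with fewer than 11 crossings exists, and this one achieves 11:
1. Ferryman goes to the far shore with the catalyst vial.
2. Ferryman goes back to the near shore alone.
3. Ferryman goes to the far shore with the reducing agent.
4. Ferryman goes back to the near shore with the catalyst vial.
5. Ferryman goes to the far shore with the fuel sample.
6. Ferryman goes back to the near shore alone.
7. Ferryman goes to the far shore with the ether can.
8. Ferryman goes back to the near shore alone.
9. Ferryman goes to the far shore with the ammonia bottle.
10. Ferryman goes back to the near shore alone.
11. Ferryman goes to the far shore with the catalyst vial.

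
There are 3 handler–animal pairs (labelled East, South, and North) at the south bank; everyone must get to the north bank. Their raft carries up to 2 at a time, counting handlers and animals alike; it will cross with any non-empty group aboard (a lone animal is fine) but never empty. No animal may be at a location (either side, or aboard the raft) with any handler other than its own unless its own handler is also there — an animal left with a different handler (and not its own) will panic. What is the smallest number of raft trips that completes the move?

Counting alone: each trip to the north bank takes at most 2 across and each return brings at least 1 back, so after t trips out (and t−1 returns) at most 2t − (t−1) of the 6 are across; that first reaches 6 at t = 5, so at least 9 crossings are needed.
The safety rule pushes this higher. Following every safe sequence of crossings, the most of the 6 that can be at the north bank as the raft arrives there on crossing 9 is 5 — never all 6.
So no plan with fewer than 11 crossings exists, and this one achieves 11:
1. animal East and handler East cross → the north bank.
2. handler East crosses ← the south bank.
3. animal North and animal South cross → the north bank.
4. animal East crosses ← the south bank.
5. handler North and handler South cross → the north bank.
6. animal South and handler South cross ← the south bank.
7. handler East and handler South cross → the north bank.
8. animal North crosses ← the south bank.
9. animal East and animal South cross → the north bank.
10. handler North crosses ← the south bank.
11. animal North and handler North cross → the north bank.

11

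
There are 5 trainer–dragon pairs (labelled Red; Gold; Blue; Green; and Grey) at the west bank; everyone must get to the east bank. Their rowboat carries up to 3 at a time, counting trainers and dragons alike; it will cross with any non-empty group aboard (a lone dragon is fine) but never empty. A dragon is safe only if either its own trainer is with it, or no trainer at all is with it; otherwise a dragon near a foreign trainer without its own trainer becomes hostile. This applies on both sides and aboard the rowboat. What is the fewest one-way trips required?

11

Counting alone: each trip to the east bank takes at most 3 across and each return brings at least 1 back, so after t trips out (and t−1 returns) at most 3t − (t−1) of the 10 are across; that first reaches 10 at t = 5, so at least 9 crossings are needed.
The safety rule pushes this higher. Following every safe sequence of crossings, the most of the 10 that can be at the east bank as the rowboat arrives there on crossing 9 is 9 — never all 10.
So no plan with fewer than 11 crossings exists, and this one achieves 11:
1. dragon Red and trainer Red cross → the east bank.
2. trainer Red crosses ← the west bank.
3. dragon Blue, dragon Gold, and dragon Green cross → the east bank.
4. dragon Red crosses ← the west bank.
5. trainer Blue, trainer Gold, and trainer Green cross → the east bank.
6. dragon Gold and trainer Gold cross ← the west bank.
7. trainer Gold, trainer Grey, and trainer Red cross → the east bank.
8. dragon Blue crosses ← the west bank.
9. dragon Gold and dragon Red cross → the east bank.
10. dragon Red crosses ← the west bank.
11. dragon Blue, dragon Grey, and dragon Red cross → the east bank.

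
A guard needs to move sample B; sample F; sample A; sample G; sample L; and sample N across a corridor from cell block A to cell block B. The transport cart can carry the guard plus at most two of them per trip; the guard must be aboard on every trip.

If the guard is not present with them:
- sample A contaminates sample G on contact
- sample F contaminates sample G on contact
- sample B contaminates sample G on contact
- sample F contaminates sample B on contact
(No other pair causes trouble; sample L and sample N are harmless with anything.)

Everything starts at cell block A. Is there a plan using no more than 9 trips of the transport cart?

Yes — this plan uses 9 crossings (≤ 9):
1. Guard goes to cell block B with sample B and sample G.
2. Guard goes back to cell block A with sample B.
3. Guard goes to cell block B with sample A and sample B.
4. Guard goes back to cell block A with sample G.
5. Guard goes to cell block B with sample F and sample L.
6. Guard goes back to cell block A with sample B.
7. Guard goes to cell block B with sample B and sample N.
8. Guard goes back to cell block A with sample B.
9. Guard goes to cell block B with sample B and sample G.

Yes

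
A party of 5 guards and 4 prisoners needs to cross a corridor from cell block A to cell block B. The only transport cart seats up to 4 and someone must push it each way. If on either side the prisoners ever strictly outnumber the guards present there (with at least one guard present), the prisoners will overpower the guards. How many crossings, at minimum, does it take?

5

Counting alone: each trip to cell block B takes at most 4 across and each return brings at least 1 back, so after t trips out (and t−1 returns) at most 4t − (t−1) of the 9 are across; that first reaches 9 at t = 3, so at least 5 crossings are needed.
The plan below uses exactly 5 crossings, so it is optimal:
1. 3 prisoners → cell block B.  (cell block A: 5G 1P; cell block B: 0G 3P)
2. 1 prisoner ← cell block A.  (cell block A: 5G 2P; cell block B: 0G 2P)
3. 3 guards and 1 prisoner → cell block B.  (cell block A: 2G 1P; cell block B: 3G 3P)
4. 1 prisoner ← cell block A.  (cell block A: 2G 2P; cell block B: 3G 2P)
5. 2 guards and 2 prisoners → cell block B.  (cell block A: 0G 0P; cell block B: 5G 4P)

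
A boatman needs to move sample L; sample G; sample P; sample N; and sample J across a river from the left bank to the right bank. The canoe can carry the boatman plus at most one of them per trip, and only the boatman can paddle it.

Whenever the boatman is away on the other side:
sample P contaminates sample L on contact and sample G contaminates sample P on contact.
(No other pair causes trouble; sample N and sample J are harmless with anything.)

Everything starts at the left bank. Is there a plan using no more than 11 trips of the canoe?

Yes — this plan uses 11 crossings (≤ 11):
1. Boatman goes to the right bank with sample P.  [the left bank: sample G, sample J, sample L, sample N | the right bank: sample P]
2. Boatman goes back to the left bank alone.  [the left bank: sample G, sample J, sample L, sample N | the right bank: sample P]
3. Boatman goes to the right bank with sample L.  [the left bank: sample G, sample J, sample N | the right bank: sample L, sample P]
4. Boatman goes back to the left bank with sample P.  [the left bank: sample G, sample J, sample N, sample P | the right bank: sample L]
5. Boatman goes to the right bank with sample G.  [the left bank: sample J, sample N, sample P | the right bank: sample G, sample L]
6. Boatman goes back to the left bank alone.  [the left bank: sample J, sample N, sample P | the right bank: sample G, sample L]
7. Boatman goes to the right bank with sample N.  [the left bank: sample J, sample P | the right bank: sample G, sample L, sample N]
8. Boatman goes back to the left bank alone.  [the left bank: sample J, sample P | the right bank: sample G, sample L, sample N]
9. Boatman goes to the right bank with sample J.  [the left bank: sample P | the right bank: sample G, sample J, sample L, sample N]
10. Boatman goes back to the left bank alone.  [the left bank: sample P | the right bank: sample G, sample J, sample L, sample N]
11. Boatman goes to the right bank with sample P.  [the left bank: — | the right bank: sample G, sample J, sample L, sample N, sample P]

Yes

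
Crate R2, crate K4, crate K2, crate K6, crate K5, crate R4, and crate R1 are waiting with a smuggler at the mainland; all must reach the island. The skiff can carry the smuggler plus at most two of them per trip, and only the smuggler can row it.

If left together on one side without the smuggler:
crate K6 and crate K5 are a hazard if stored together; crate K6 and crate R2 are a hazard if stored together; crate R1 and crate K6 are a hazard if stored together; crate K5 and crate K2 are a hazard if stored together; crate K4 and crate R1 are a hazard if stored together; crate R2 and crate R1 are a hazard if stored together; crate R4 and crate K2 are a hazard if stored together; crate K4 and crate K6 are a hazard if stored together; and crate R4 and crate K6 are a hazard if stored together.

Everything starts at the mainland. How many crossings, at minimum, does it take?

Whatever the first load, the items left behind include a forbidden pair without the smuggler. No opening move is safe, so no plan exists.

impossible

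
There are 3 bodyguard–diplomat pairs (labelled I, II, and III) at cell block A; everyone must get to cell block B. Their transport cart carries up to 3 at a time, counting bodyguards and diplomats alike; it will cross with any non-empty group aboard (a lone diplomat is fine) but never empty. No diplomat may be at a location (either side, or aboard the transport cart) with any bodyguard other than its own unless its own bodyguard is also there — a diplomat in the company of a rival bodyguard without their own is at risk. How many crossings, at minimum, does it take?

5

Counting alone: each trip to cell block B takes at most 3 across and each return brings at least 1 back, so after t trips out (and t−1 returns) at most 3t − (t−1) of the 6 are across; that first reaches 6 at t = 3, so at least 5 crossings are needed.
The plan below uses exactly 5 crossings, so it is optimal:
1. bodyguard I and diplomat I cross → cell block B.
2. bodyguard I crosses ← cell block A.
3. bodyguard I, bodyguard II, and bodyguard III cross → cell block B.
4. diplomat I crosses ← cell block A.
5. diplomat I, diplomat II, and diplomat III cross → cell block B.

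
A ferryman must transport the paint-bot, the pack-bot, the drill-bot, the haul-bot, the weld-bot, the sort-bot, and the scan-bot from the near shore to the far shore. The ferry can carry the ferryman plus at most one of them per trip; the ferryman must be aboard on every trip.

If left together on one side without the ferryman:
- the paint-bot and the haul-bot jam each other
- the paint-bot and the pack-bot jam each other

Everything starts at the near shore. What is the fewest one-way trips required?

Counting alone: the ferryman can take at most 1 across per trip to the far shore, so moving all 7 needs at least 7 loaded trips out, with a return between consecutive ones — at least 13 crossings.
The safety rule pushes this higher. Following every safe sequence of crossings, the most of the 7 that can be at the far shore as the ferry arrives there on crossing 13 is 6 — never all 7.
So no plan with fewer than 15 crossings exists, and this one achieves 15:
1. Ferryman goes to the far shore with the paint-bot.  [the near shore: the drill-bot, the haul-bot, the pack-bot, the scan-bot, the sort-bot, the weld-bot | the far shore: the paint-bot]
2. Ferryman goes back to the near shore alone.  [the near shore: the drill-bot, the haul-bot, the pack-bot, the scan-bot, the sort-bot, the weld-bot | the far shore: the paint-bot]
3. Ferryman goes to the far shore with the pack-bot.  [the near shore: the drill-bot, the haul-bot, the scan-bot, the sort-bot, the weld-bot | the far shore: the pack-bot, the paint-bot]
4. Ferryman goes back to the near shore with the paint-bot.  [the near shore: the drill-bot, the haul-bot, the paint-bot, the scan-bot, the sort-bot, the weld-bot | the far shore: the pack-bot]
5. Ferryman goes to the far shore with the haul-bot.  [the near shore: the drill-bot, the paint-bot, the scan-bot, the sort-bot, the weld-bot | the far shore: the haul-bot, the pack-bot]
6. Ferryman goes back to the near shore alone.  [the near shore: the drill-bot, the paint-bot, the scan-bot, the sort-bot, the weld-bot | the far shore: the haul-bot, the pack-bot]
7. Ferryman goes to the far shore with the drill-bot.  [the near shore: the paint-bot, the scan-bot, the sort-bot, the weld-bot | the far shore: the drill-bot, the haul-bot, the pack-bot]
8. Ferryman goes back to the near shore alone.  [the near shore: the paint-bot, the scan-bot, the sort-bot, the weld-bot | the far shore: the drill-bot, the haul-bot, the pack-bot]
9. Ferryman goes to the far shore with the weld-bot.  [the near shore: the paint-bot, the scan-bot, the sort-bot | the far shore: the drill-bot, the haul-bot, the pack-bot, the weld-bot]
10. Ferryman goes back to the near shore alone.  [the near shore: the paint-bot, the scan-bot, the sort-bot | the far shore: the drill-bot, the haul-bot, the pack-bot, the weld-bot]
11. Ferryman goes to the far shore with the sort-bot.  [the near shore: the paint-bot, the scan-bot | the far shore: the drill-bot, the haul-bot, the pack-bot, the sort-bot, the weld-bot]
12. Ferryman goes back to the near shore alone.  [the near shore: the paint-bot, the scan-bot | the far shore: the drill-bot, the haul-bot, the pack-bot, the sort-bot, the weld-bot]
13. Ferryman goes to the far shore with the scan-bot.  [the near shore: the paint-bot | the far shore: the drill-bot, the haul-bot, the pack-bot, the scan-bot, the sort-bot, the weld-bot]
14. Ferryman goes back to the near shore alone.  [the near shore: the paint-bot | the far shore: the drill-bot, the haul-bot, the pack-bot, the scan-bot, the sort-bot, the weld-bot]
15. Ferryman goes to the far shore with the paint-bot.  [the near shore: — | the far shore: the drill-bot, the haul-bot, the pack-bot, the paint-bot, the scan-bot, the sort-bot, the weld-bot]

15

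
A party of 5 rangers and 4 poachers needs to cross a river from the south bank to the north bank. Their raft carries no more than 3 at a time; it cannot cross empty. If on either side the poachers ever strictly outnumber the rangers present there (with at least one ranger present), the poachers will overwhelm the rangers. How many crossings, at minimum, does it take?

Counting alone: each trip to the north bank takes at most 3 across and each return brings at least 1 back, so after t trips out (and t−1 returns) at most 3t − (t−1) of the 9 are across; that first reaches 9 at t = 4, so at least 7 crossings are needed.
The plan below uses exactly 7 crossings, so it is optimal:
1. 3 poachers → the north bank.  (the south bank: 5R 1P; the north bank: 0R 3P)
2. 1 poacher ← the south bank.  (the south bank: 5R 2P; the north bank: 0R 2P)
3. 3 rangers → the north bank.  (the south bank: 2R 2P; the north bank: 3R 2P)
4. 1 ranger ← the south bank.  (the south bank: 3R 2P; the north bank: 2R 2P)
5. 2 rangers and 1 poacher → the north bank.  (the south bank: 1R 1P; the north bank: 4R 3P)
6. 1 ranger ← the south bank.  (the south bank: 2R 1P; the north bank: 3R 3P)
7. 2 rangers and 1 poacher → the north bank.  (the south bank: 0R 0P; the north bank: 5R 4P)

7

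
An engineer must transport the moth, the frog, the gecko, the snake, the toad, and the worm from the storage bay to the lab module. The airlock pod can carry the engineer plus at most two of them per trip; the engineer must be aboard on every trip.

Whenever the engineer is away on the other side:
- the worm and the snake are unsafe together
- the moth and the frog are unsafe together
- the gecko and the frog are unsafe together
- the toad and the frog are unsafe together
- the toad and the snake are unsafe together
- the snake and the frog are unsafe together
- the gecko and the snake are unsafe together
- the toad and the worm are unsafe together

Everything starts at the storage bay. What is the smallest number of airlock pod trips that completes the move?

impossible

Whatever the first load, the items left behind include a forbidden pair without the engineer. No opening move is safe, so no plan exists.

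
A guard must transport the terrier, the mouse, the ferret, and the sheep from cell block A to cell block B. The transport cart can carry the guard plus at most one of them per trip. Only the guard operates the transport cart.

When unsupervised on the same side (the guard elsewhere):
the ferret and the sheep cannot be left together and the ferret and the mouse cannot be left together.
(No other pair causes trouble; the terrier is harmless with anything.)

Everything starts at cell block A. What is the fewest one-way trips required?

Counting alone: the guard can take at most 1 across per trip to cell block B, so moving all 4 needs at least 4 loaded trips out, with a return between consecutive ones — at least 7 crossings.
The safety rule pushes this higher. Following every safe sequence of crossings, the most of the 4 that can be at cell block B as the transport cart arrives there on crossing 7 is 3 — never all 4.
So no plan with fewer than 9 crossings exists, and this one achieves 9:
1. Guard goes to cell block B with the ferret.
2. Guard goes back to cell block A alone.
3. Guard goes to cell block B with the terrier.
4. Guard goes back to cell block A alone.
5. Guard goes to cell block B with the mouse.
6. Guard goes back to cell block A with the ferret.
7. Guard goes to cell block B with the sheep.
8. Guard goes back to cell block A alone.
9. Guard goes to cell block B with the ferret.

9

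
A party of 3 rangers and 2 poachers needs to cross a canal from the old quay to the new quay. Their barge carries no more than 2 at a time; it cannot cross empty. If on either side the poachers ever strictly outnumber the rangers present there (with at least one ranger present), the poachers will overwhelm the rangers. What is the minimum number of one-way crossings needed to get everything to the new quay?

Counting alone: each trip to the new quay takes at most 2 across and each return brings at least 1 back, so after t trips out (and t−1 returns) at most 2t − (t−1) of the 5 are across; that first reaches 5 at t = 4, so at least 7 crossings are needed.
The plan below uses exactly 7 crossings, so it is optimal:
1. 2 poachers → the new quay.  (the old quay: 3R 0P; the new quay: 0R 2P)
2. 1 poacher ← the old quay.  (the old quay: 3R 1P; the new quay: 0R 1P)
3. 2 rangers → the new quay.  (the old quay: 1R 1P; the new quay: 2R 1P)
4. 1 ranger ← the old quay.  (the old quay: 2R 1P; the new quay: 1R 1P)
5. 1 ranger and 1 poacher → the new quay.  (the old quay: 1R 0P; the new quay: 2R 2P)
6. 1 poacher ← the old quay.  (the old quay: 1R 1P; the new quay: 2R 1P)
7. 1 ranger and 1 poacher → the new quay.  (the old quay: 0R 0P; the new quay: 3R 2P)

7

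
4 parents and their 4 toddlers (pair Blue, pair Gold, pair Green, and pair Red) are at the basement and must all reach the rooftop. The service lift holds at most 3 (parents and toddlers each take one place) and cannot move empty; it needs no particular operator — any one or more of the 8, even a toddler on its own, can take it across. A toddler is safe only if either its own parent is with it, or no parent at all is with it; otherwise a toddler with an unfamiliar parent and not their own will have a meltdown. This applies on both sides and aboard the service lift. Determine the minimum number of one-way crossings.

9

Counting alone: each trip to the rooftop takes at most 3 across and each return brings at least 1 back, so after t trips out (and t−1 returns) at most 3t − (t−1) of the 8 are across; that first reaches 8 at t = 4, so at least 7 crossings are needed.
The safety rule pushes this higher. Following every safe sequence of crossings, the most of the 8 that can be at the rooftop as the service lift arrives there on crossing 7 is 7 — never all 8.
So no plan with fewer than 9 crossings exists, and this one achieves 9:
1. parent Blue and toddler Blue cross → the rooftop.
2. parent Blue crosses ← the basement.
3. parent Blue, parent Gold, and toddler Gold cross → the rooftop.
4. parent Blue and toddler Blue cross ← the basement.
5. parent Blue, parent Green, and parent Red cross → the rooftop.
6. toddler Gold crosses ← the basement.
7. toddler Blue and toddler Gold cross → the rooftop.
8. toddler Blue crosses ← the basement.
9. toddler Blue, toddler Green, and toddler Red cross → the rooftop.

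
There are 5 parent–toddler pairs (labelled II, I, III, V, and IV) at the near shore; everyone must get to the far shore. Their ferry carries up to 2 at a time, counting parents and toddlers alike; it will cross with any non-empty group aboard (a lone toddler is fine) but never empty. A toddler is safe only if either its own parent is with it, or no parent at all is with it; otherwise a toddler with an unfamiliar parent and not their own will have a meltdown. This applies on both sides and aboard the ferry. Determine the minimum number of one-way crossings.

impossible

Following every safe sequence of crossings from the start, the most of the 10 that can be at the far shore as the ferry arrives there on crossings 1, 3, 5, 7 is 2, 3, 4, 5 respectively; the best ever achieved is 5 of 10.
From crossing 9 on, no configuration arises that was not already reachable earlier: only 82 distinct safe configurations (who is on which side, and where the ferry is) can ever be reached, none of them has everyone across, and every continuation just revisits them. So no valid plan exists.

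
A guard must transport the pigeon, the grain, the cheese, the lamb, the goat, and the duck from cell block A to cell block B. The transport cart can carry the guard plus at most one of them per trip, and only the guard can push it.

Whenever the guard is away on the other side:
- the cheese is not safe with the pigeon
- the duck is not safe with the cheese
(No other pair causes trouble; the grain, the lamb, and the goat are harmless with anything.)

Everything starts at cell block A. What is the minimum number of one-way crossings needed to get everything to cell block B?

13

Counting alone: the guard can take at most 1 across per trip to cell block B, so moving all 6 needs at least 6 loaded trips out, with a return between consecutive ones — at least 11 crossings.
The safety rule pushes this higher. Following every safe sequence of crossings, the most of the 6 that can be at cell block B as the transport cart arrives there on crossing 11 is 5 — never all 6.
So no plan with fewer than 13 crossings exists, and this one achieves 13:
1. Guard goes to cell block B with the cheese.  [cell block A: the duck, the goat, the grain, the lamb, the pigeon | cell block B: the cheese]
2. Guard goes back to cell block A alone.  [cell block A: the duck, the goat, the grain, the lamb, the pigeon | cell block B: the cheese]
3. Guard goes to cell block B with the pigeon.  [cell block A: the duck, the goat, the grain, the lamb | cell block B: the cheese, the pigeon]
4. Guard goes back to cell block A with the cheese.  [cell block A: the cheese, the duck, the goat, the grain, the lamb | cell block B: the pigeon]
5. Guard goes to cell block B with the duck.  [cell block A: the cheese, the goat, the grain, the lamb | cell block B: the duck, the pigeon]
6. Guard goes back to cell block A alone.  [cell block A: the cheese, the goat, the grain, the lamb | cell block B: the duck, the pigeon]
7. Guard goes to cell block B with the grain.  [cell block A: the cheese, the goat, the lamb | cell block B: the duck, the grain, the pigeon]
8. Guard goes back to cell block A alone.  [cell block A: the cheese, the goat, the lamb | cell block B: the duck, the grain, the pigeon]
9. Guard goes to cell block B with the lamb.  [cell block A: the cheese, the goat | cell block B: the duck, the grain, the lamb, the pigeon]
10. Guard goes back to cell block A alone.  [cell block A: the cheese, the goat | cell block B: the duck, the grain, the lamb, the pigeon]
11. Guard goes to cell block B with the goat.  [cell block A: the cheese | cell block B: the duck, the goat, the grain, the lamb, the pigeon]
12. Guard goes back to cell block A alone.  [cell block A: the cheese | cell block B: the duck, the goat, the grain, the lamb, the pigeon]
13. Guard goes to cell block B with the cheese.  [cell block A: — | cell block B: the cheese, the duck, the goat, the grain, the lamb, the pigeon]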